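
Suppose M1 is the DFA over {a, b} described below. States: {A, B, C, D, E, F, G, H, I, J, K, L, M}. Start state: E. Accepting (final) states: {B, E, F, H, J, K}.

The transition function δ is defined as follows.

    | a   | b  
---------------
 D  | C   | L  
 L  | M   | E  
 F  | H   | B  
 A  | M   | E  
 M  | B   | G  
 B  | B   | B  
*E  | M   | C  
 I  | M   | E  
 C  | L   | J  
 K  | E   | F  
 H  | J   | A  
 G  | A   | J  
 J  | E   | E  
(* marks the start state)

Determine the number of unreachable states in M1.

No path from E leads to D, F, H, I, K; the other 8 states are all reachable.

5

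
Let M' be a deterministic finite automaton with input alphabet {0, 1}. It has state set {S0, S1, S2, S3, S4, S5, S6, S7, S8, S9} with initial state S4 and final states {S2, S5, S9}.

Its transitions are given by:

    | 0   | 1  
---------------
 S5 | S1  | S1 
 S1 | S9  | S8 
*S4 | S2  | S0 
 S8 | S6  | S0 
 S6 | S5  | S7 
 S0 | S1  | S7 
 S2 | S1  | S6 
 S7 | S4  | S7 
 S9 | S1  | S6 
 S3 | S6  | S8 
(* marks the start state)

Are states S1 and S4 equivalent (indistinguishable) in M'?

Yes

States {S3} cannot be reached from the start state, so discard them.
P0 = {S2,S5,S9} | {S0,S1,S4,S6,S7,S8}.
Split {S0,S1,S4,S6,S7,S8} by δ(·,0) → {S0,S7,S8} and {S1,S4,S6}.
No further refinement is possible. Final partition (3 blocks): {S2,S5,S9} | {S0,S7,S8} | {S1,S4,S6}.
S1 and S4 lie in the same block of the stable partition, so they are equivalent — no string distinguishes them.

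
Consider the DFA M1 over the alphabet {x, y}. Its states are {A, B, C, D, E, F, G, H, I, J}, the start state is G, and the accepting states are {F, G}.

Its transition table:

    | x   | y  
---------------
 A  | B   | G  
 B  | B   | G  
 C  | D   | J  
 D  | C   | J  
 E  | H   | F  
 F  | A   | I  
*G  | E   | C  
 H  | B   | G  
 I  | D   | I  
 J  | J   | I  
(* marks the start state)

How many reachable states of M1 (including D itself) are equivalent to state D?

All states are reachable from the start state.
Start with accepting vs non-accepting: {F,G} | {A,B,C,D,E,H,I,J}.
Split {A,B,C,D,E,H,I,J} by δ(·,y) → {A,B,E,H} and {C,D,I,J}.
The partition is now stable with 3 blocks: {F,G} | {A,B,E,H} | {C,D,I,J}.
The equivalence class containing D is {C,D,I,J}, of size 4.

4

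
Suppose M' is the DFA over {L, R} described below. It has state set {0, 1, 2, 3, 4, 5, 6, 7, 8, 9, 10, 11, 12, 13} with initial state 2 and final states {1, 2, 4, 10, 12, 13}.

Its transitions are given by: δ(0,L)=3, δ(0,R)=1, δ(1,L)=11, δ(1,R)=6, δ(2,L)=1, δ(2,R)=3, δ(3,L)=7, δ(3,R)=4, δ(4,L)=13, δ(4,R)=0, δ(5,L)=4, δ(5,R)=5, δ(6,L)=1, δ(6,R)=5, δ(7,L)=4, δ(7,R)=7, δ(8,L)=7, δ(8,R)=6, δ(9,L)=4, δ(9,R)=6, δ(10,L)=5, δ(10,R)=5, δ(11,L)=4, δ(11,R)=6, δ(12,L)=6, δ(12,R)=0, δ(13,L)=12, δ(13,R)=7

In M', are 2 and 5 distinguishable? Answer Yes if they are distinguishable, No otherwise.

Yes

Reachable states from the start: {0,1,2,3,4,5,6,7,11,12,13}. Unreachable: {8,9,10} — drop them.
Initial partition by acceptance: {1,2,4,12,13} | {0,3,5,6,7,11}.
On input L, block {1,2,4,12,13} splits into {2,4,13} and {1,12}.
Refine {2,4,13} on symbol L: members go to different blocks, giving {2,13} and {4}.
On input L, block {0,3,5,6,7,11} splits into {5,7,11} and {0,3} and {6}.
Split {2,13} by δ(·,R) → {2} and {13}.
Split {5,7,11} by δ(·,R) → {5,7} and {11}.
On input L, block {1,12} splits into {1} and {12}.
Refine {0,3} on symbol L: members go to different blocks, giving {0} and {3}.
Stable partition: {2} | {5,7} | {1} | {4} | {0} | {6} | {13} | {11} | {12} | {3} — 10 equivalence classes.
2 and 5 end up in different blocks, so they are distinguishable. For instance, the string 'ε' is accepted from only 2.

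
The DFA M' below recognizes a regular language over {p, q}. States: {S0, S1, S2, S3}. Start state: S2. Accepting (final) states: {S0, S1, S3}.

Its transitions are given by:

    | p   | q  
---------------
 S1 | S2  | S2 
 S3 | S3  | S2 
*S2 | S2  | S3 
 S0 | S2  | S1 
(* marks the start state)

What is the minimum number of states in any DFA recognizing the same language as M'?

First remove the unreachable states {S0,S1}; 2 states remain.
Initial partition by acceptance: {S3} | {S2}.
Stable partition: {S3} | {S2} — 2 equivalence classes.

2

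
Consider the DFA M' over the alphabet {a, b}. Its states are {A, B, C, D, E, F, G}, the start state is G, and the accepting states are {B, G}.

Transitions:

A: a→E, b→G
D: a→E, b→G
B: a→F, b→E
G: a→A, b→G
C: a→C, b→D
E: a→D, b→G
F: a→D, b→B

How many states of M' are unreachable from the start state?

No path from G leads to B, C, F; the other 4 states are all reachable.

3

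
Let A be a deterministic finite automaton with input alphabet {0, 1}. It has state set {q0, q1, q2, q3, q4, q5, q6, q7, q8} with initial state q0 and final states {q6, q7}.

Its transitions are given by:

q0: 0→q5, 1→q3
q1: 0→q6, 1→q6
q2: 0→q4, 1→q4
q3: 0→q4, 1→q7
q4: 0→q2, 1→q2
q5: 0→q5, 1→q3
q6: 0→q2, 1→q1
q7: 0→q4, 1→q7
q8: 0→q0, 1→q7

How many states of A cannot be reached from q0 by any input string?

3

BFS from q0 reaches {q0, q2, q3, q4, q5, q7}; the 3 state(s) q1, q6, q8 are never visited.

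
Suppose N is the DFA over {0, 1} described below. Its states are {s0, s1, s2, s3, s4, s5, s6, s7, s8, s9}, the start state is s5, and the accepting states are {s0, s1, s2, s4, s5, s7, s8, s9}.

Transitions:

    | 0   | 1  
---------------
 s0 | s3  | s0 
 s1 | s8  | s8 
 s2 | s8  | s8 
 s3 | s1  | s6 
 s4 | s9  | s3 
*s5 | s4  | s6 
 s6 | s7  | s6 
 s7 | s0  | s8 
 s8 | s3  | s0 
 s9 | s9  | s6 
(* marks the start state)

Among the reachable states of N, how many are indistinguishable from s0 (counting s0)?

First remove the unreachable states {s2}; 9 states remain.
Initial partition by acceptance: {s0,s1,s4,s5,s7,s8,s9} | {s3,s6}.
Refine {s0,s1,s4,s5,s7,s8,s9} on symbol 0: members go to different blocks, giving {s1,s4,s5,s7,s9} and {s0,s8}.
Split {s1,s4,s5,s7,s9} by δ(·,0) → {s4,s5,s9} and {s1,s7}.
The partition is now stable with 4 blocks: {s4,s5,s9} | {s3,s6} | {s0,s8} | {s1,s7}.
State s0 belongs to the block {s0,s8}, which has 2 states.

2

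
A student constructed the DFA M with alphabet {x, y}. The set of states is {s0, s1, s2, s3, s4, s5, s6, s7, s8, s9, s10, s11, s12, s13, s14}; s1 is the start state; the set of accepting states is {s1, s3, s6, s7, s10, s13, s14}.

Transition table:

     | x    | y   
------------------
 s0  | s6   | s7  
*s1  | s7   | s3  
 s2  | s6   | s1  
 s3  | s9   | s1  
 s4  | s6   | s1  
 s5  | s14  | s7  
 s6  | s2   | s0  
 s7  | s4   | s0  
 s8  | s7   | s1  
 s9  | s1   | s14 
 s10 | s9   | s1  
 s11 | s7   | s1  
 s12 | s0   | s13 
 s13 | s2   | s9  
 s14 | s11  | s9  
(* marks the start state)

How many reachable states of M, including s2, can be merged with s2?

Reachable states from the start: {s0,s1,s2,s3,s4,s6,s7,s9,s11,s14}. Unreachable: {s5,s8,s10,s12,s13} — drop them.
P0 = {s1,s3,s6,s7,s14} | {s0,s2,s4,s9,s11}.
On input x, block {s1,s3,s6,s7,s14} splits into {s3,s6,s7,s14} and {s1}.
On input y, block {s3,s6,s7,s14} splits into {s6,s7,s14} and {s3}.
Split {s0,s2,s4,s9,s11} by δ(·,x) → {s0,s2,s4,s11} and {s9}.
On input y, block {s6,s7,s14} splits into {s6,s7} and {s14}.
Refine {s0,s2,s4,s11} on symbol y: members go to different blocks, giving {s2,s4,s11} and {s0}.
Stable partition: {s6,s7} | {s2,s4,s11} | {s1} | {s3} | {s9} | {s14} | {s0} — 7 equivalence classes.
State s2 belongs to the block {s2,s4,s11}, which has 3 states.

3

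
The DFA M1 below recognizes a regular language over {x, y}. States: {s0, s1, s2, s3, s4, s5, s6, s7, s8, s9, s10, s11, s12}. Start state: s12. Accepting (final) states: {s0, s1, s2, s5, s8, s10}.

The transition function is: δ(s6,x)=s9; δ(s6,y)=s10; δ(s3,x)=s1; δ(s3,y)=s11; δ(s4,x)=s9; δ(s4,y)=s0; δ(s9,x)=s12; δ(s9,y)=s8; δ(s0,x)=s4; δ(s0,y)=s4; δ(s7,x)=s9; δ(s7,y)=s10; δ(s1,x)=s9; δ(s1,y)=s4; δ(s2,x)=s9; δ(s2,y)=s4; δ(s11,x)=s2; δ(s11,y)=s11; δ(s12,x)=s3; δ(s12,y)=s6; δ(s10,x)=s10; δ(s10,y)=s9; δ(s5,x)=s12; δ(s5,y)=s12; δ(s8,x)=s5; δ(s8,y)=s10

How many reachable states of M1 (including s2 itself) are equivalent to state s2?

2

First remove the unreachable states {s7}; 12 states remain.
Start with accepting vs non-accepting: {s0,s1,s2,s5,s8,s10} | {s3,s4,s6,s9,s11,s12}.
On input x, block {s0,s1,s2,s5,s8,s10} splits into {s0,s1,s2,s5} and {s8,s10}.
On input x, block {s3,s4,s6,s9,s11,s12} splits into {s4,s6,s9,s12} and {s3,s11}.
Split {s4,s6,s9,s12} by δ(·,x) → {s4,s6,s9} and {s12}.
Refine {s0,s1,s2,s5} on symbol x: members go to different blocks, giving {s0,s1,s2} and {s5}.
Split {s4,s6,s9} by δ(·,x) → {s4,s6} and {s9}.
Split {s0,s1,s2} by δ(·,x) → {s1,s2} and {s0}.
Refine {s4,s6} on symbol y: members go to different blocks, giving {s4} and {s6}.
Split {s8,s10} by δ(·,x) → {s8} and {s10}.
No further refinement is possible. Final partition (10 blocks): {s1,s2} | {s4} | {s8} | {s3,s11} | {s12} | {s5} | {s9} | {s0} | {s6} | {s10}.
State s2 belongs to the block {s1,s2}, which has 2 states.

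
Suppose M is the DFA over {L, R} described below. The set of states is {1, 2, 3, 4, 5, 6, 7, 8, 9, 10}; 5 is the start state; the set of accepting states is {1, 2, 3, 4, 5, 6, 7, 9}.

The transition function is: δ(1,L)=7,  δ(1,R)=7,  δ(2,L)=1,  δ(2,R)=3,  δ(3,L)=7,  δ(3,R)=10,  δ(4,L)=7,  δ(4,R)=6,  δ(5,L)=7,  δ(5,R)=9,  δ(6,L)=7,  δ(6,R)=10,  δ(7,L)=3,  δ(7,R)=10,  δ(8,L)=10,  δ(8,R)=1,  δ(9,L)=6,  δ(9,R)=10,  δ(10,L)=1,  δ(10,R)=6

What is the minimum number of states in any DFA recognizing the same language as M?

3

Reachable states from the start: {1,3,5,6,7,9,10}. Unreachable: {2,4,8} — drop them.
Start with accepting vs non-accepting: {1,3,5,6,7,9} | {10}.
On input R, block {1,3,5,6,7,9} splits into {3,6,7,9} and {1,5}.
No further refinement is possible. Final partition (3 blocks): {3,6,7,9} | {10} | {1,5}.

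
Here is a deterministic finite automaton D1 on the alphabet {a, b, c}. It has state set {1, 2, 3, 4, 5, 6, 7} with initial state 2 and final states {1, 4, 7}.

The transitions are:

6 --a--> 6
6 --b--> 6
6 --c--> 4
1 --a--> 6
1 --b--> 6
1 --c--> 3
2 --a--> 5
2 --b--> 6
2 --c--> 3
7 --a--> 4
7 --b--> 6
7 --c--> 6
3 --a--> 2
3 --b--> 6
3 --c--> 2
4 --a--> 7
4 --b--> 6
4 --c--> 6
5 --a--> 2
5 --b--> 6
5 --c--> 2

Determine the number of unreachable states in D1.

Starting at 2 and following transitions, the reachable set is {2, 3, 4, 5, 6, 7}. That leaves 1 unreachable — 1 in total.

1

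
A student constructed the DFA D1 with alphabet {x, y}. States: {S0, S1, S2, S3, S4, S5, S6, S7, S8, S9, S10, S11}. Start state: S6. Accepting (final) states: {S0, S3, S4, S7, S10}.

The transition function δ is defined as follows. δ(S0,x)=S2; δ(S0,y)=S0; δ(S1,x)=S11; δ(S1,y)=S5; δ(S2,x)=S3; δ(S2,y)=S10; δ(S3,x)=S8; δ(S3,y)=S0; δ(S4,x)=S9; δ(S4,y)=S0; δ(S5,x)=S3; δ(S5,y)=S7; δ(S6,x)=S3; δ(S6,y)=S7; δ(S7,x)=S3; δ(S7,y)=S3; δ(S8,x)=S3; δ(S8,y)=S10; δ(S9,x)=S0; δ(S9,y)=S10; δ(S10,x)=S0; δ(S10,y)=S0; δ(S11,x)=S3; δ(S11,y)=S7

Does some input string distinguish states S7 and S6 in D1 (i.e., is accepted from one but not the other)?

Yes

First remove the unreachable states {S1,S4,S5,S9,S11}; 7 states remain.
P0 = {S0,S3,S7,S10} | {S2,S6,S8}.
On input x, block {S0,S3,S7,S10} splits into {S0,S3} and {S7,S10}.
Stable partition: {S0,S3} | {S2,S6,S8} | {S7,S10} — 3 equivalence classes.
S7 and S6 end up in different blocks, so they are distinguishable. For instance, the string 'ε' is accepted from only S7.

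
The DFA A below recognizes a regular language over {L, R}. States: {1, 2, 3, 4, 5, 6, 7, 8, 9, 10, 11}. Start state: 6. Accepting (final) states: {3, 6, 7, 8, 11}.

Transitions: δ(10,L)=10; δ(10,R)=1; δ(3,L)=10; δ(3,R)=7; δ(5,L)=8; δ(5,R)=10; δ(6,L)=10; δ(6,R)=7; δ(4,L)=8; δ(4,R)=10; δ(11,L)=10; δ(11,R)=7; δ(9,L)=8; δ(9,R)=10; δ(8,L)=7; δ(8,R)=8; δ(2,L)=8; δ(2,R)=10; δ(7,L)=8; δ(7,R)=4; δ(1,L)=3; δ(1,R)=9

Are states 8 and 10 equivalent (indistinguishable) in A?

First remove the unreachable states {2,5,11}; 8 states remain.
Initial partition by acceptance: {3,6,7,8} | {1,4,9,10}.
On input L, block {3,6,7,8} splits into {3,6} and {7,8}.
Refine {1,4,9,10} on symbol L: members go to different blocks, giving {4,9} and {1} and {10}.
On input R, block {7,8} splits into {7} and {8}.
Stable partition: {3,6} | {4,9} | {7} | {1} | {10} | {8} — 6 equivalence classes.
8 and 10 end up in different blocks, so they are distinguishable. For instance, the string 'ε' is accepted from only 8.

No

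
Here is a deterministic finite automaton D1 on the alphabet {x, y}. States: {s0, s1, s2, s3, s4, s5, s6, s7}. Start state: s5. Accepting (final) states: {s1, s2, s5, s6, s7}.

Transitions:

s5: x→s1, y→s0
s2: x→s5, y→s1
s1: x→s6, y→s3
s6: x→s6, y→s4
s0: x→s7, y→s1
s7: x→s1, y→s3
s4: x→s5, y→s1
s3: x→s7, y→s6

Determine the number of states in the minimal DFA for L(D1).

First remove the unreachable states {s2}; 7 states remain.
Initial partition by acceptance: {s1,s5,s6,s7} | {s0,s3,s4}.
Stable partition: {s1,s5,s6,s7} | {s0,s3,s4} — 2 equivalence classes.

2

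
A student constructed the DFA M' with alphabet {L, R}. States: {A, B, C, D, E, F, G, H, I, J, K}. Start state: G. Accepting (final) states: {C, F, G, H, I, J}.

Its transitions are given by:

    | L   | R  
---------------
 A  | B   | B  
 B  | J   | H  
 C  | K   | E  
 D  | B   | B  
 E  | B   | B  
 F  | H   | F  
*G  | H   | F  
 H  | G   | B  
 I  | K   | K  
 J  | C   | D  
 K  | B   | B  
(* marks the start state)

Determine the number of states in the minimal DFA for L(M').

6

First remove the unreachable states {A,I}; 9 states remain.
Start with accepting vs non-accepting: {C,F,G,H,J} | {B,D,E,K}.
Refine {C,F,G,H,J} on symbol L: members go to different blocks, giving {F,G,H,J} and {C}.
Split {F,G,H,J} by δ(·,L) → {F,G,H} and {J}.
Split {F,G,H} by δ(·,R) → {F,G} and {H}.
On input L, block {B,D,E,K} splits into {D,E,K} and {B}.
Stable partition: {F,G} | {D,E,K} | {C} | {J} | {H} | {B} — 6 equivalence classes.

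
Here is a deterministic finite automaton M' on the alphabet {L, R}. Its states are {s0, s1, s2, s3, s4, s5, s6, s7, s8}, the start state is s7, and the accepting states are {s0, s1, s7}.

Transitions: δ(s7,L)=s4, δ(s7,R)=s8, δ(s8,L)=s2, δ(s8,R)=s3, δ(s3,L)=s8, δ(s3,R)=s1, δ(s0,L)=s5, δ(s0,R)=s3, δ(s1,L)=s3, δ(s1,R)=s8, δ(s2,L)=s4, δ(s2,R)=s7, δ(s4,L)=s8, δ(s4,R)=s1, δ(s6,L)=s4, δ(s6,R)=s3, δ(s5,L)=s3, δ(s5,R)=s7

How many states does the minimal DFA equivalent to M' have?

Reachable states from the start: {s1,s2,s3,s4,s7,s8}. Unreachable: {s0,s5,s6} — drop them.
Start with accepting vs non-accepting: {s1,s7} | {s2,s3,s4,s8}.
Split {s2,s3,s4,s8} by δ(·,R) → {s2,s3,s4} and {s8}.
Refine {s2,s3,s4} on symbol L: members go to different blocks, giving {s3,s4} and {s2}.
No further refinement is possible. Final partition (4 blocks): {s1,s7} | {s3,s4} | {s8} | {s2}.

4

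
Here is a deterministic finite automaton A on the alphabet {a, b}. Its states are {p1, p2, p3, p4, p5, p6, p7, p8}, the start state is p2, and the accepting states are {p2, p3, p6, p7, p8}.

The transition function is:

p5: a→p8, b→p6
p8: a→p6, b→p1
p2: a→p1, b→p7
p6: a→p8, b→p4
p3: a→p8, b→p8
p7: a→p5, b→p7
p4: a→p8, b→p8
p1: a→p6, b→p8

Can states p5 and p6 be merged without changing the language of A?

No

Reachable states from the start: {p1,p2,p4,p5,p6,p7,p8}. Unreachable: {p3} — drop them.
P0 = {p2,p6,p7,p8} | {p1,p4,p5}.
Split {p2,p6,p7,p8} by δ(·,a) → {p2,p7} and {p6,p8}.
The partition is now stable with 3 blocks: {p2,p7} | {p1,p4,p5} | {p6,p8}.
p5 and p6 end up in different blocks, so they are distinguishable. For instance, the string 'ε' is accepted from only p6.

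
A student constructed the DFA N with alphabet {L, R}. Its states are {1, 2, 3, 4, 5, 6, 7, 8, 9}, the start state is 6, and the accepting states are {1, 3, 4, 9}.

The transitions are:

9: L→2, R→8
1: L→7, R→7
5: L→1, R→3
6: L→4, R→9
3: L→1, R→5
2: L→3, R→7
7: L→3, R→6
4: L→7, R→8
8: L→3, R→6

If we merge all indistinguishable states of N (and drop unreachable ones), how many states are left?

Initial partition by acceptance: {1,3,4,9} | {2,5,6,7,8}.
On input L, block {1,3,4,9} splits into {1,4,9} and {3}.
On input L, block {2,5,6,7,8} splits into {2,7,8} and {5,6}.
On input R, block {2,7,8} splits into {7,8} and {2}.
On input L, block {1,4,9} splits into {1,4} and {9}.
Refine {5,6} on symbol R: members go to different blocks, giving {5} and {6}.
Stable partition: {1,4} | {7,8} | {3} | {5} | {2} | {9} | {6} — 7 equivalence classes.

7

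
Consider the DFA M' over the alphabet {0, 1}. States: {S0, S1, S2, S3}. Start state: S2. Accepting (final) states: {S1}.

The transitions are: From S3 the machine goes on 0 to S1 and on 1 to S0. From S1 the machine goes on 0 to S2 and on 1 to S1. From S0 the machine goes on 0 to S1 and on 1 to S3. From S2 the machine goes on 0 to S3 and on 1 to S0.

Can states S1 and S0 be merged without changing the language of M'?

No

Start with accepting vs non-accepting: {S1} | {S0,S2,S3}.
On input 0, block {S0,S2,S3} splits into {S0,S3} and {S2}.
The partition is now stable with 3 blocks: {S1} | {S0,S3} | {S2}.
S1 and S0 end up in different blocks, so they are distinguishable. For instance, the string 'ε' is accepted from only S1.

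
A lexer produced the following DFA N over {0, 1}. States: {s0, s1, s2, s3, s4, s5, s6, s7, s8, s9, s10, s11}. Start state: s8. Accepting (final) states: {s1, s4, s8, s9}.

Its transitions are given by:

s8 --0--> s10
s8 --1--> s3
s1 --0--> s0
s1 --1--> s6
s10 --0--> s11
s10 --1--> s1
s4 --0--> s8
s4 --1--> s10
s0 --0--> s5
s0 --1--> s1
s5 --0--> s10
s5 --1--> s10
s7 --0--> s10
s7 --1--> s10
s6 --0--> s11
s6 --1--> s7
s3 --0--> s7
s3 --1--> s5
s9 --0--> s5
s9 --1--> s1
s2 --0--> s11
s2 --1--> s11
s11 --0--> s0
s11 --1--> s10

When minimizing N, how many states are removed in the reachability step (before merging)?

BFS from s8 reaches {s0, s1, s3, s5, s6, s7, s8, s10, s11}; the 3 state(s) s2, s4, s9 are never visited.

3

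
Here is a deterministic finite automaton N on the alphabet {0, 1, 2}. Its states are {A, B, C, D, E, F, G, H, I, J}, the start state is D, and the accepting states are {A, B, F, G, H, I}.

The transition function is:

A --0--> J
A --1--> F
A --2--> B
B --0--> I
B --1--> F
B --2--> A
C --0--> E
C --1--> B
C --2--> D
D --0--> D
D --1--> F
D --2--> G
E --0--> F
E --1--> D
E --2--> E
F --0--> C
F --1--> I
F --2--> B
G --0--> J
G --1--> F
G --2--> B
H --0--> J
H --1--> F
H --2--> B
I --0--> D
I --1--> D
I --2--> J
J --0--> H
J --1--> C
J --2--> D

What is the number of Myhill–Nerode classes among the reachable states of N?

Start with accepting vs non-accepting: {A,B,F,G,H,I} | {C,D,E,J}.
Split {A,B,F,G,H,I} by δ(·,0) → {A,F,G,H,I} and {B}.
On input 1, block {A,F,G,H,I} splits into {A,F,G,H} and {I}.
Refine {A,F,G,H} on symbol 1: members go to different blocks, giving {A,G,H} and {F}.
Refine {C,D,E,J} on symbol 0: members go to different blocks, giving {C,D} and {E} and {J}.
Refine {C,D} on symbol 0: members go to different blocks, giving {C} and {D}.
No further refinement is possible. Final partition (8 blocks): {A,G,H} | {C} | {B} | {I} | {F} | {E} | {J} | {D}.

8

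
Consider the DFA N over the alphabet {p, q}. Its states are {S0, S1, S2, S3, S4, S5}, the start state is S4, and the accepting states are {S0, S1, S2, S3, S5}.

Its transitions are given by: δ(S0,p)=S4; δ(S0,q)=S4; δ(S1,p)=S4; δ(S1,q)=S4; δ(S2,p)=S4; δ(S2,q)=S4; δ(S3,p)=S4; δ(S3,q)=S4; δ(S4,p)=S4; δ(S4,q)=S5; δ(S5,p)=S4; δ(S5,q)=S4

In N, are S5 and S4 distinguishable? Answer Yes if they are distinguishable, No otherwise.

Yes

States {S0,S1,S2,S3} cannot be reached from the start state, so discard them.
Start with accepting vs non-accepting: {S5} | {S4}.
No further refinement is possible. Final partition (2 blocks): {S5} | {S4}.
S5 and S4 end up in different blocks, so they are distinguishable. For instance, the string 'ε' is accepted from only S5.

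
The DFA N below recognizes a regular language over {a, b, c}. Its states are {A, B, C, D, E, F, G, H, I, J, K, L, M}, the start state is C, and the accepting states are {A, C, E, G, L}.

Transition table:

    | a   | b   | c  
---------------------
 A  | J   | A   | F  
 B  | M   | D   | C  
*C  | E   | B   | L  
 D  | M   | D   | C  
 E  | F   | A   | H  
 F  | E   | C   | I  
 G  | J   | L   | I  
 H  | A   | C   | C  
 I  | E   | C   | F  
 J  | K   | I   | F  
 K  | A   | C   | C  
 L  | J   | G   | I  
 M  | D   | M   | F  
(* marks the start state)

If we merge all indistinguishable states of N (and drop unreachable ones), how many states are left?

8

Every state is reachable, so we keep all 13.
P0 = {A,C,E,G,L} | {B,D,F,H,I,J,K,M}.
Refine {A,C,E,G,L} on symbol a: members go to different blocks, giving {A,E,G,L} and {C}.
Split {B,D,F,H,I,J,K,M} by δ(·,a) → {B,D,J,M} and {F,H,I,K}.
On input a, block {A,E,G,L} splits into {A,G,L} and {E}.
Split {B,D,J,M} by δ(·,a) → {B,D,M} and {J}.
Refine {B,D,M} on symbol c: members go to different blocks, giving {B,D} and {M}.
On input a, block {F,H,I,K} splits into {F,I} and {H,K}.
Stable partition: {A,G,L} | {B,D} | {C} | {F,I} | {E} | {J} | {M} | {H,K} — 8 equivalence classes.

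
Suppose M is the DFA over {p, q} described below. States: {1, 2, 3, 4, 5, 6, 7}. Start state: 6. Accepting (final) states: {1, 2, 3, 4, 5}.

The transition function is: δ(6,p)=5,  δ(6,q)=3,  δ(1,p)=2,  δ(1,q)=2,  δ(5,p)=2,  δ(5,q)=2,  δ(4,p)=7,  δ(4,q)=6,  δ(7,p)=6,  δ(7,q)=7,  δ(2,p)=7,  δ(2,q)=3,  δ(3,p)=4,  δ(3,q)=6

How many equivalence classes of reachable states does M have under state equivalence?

6

First remove the unreachable states {1}; 6 states remain.
P0 = {2,3,4,5} | {6,7}.
Split {2,3,4,5} by δ(·,p) → {2,4} and {3,5}.
On input q, block {2,4} splits into {2} and {4}.
Split {6,7} by δ(·,p) → {6} and {7}.
Refine {3,5} on symbol p: members go to different blocks, giving {3} and {5}.
The partition is now stable with 6 blocks: {2} | {6} | {3} | {4} | {7} | {5}.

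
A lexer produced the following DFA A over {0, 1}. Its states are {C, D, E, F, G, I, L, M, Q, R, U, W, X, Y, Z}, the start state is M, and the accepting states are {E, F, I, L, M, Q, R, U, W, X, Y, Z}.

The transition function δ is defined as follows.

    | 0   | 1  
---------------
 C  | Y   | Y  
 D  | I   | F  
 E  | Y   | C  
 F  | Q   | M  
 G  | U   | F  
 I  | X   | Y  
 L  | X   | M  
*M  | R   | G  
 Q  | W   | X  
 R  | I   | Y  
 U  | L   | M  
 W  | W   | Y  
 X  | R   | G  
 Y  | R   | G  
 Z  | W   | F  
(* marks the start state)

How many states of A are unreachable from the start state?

Starting at M and following transitions, the reachable set is {F, G, I, L, M, Q, R, U, W, X, Y}. That leaves C, D, E, Z unreachable — 4 in total.

4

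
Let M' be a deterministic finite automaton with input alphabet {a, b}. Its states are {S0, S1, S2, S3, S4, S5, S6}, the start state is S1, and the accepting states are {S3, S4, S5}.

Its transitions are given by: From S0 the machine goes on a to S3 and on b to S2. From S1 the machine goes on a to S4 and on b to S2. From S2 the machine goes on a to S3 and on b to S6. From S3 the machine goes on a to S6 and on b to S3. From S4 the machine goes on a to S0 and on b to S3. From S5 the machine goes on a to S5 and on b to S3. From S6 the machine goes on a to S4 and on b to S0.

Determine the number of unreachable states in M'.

BFS from S1 reaches {S0, S1, S2, S3, S4, S6}; the 1 state(s) S5 are never visited.

1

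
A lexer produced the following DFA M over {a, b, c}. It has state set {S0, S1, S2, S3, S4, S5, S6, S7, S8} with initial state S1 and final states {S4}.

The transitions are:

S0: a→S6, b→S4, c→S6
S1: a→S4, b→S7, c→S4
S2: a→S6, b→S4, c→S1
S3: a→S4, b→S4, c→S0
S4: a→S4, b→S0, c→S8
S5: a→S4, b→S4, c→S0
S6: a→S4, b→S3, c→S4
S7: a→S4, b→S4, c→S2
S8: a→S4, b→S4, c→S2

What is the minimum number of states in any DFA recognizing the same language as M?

4

First remove the unreachable states {S5}; 8 states remain.
Start with accepting vs non-accepting: {S4} | {S0,S1,S2,S3,S6,S7,S8}.
On input a, block {S0,S1,S2,S3,S6,S7,S8} splits into {S1,S3,S6,S7,S8} and {S0,S2}.
Split {S1,S3,S6,S7,S8} by δ(·,b) → {S3,S7,S8} and {S1,S6}.
Stable partition: {S4} | {S3,S7,S8} | {S0,S2} | {S1,S6} — 4 equivalence classes.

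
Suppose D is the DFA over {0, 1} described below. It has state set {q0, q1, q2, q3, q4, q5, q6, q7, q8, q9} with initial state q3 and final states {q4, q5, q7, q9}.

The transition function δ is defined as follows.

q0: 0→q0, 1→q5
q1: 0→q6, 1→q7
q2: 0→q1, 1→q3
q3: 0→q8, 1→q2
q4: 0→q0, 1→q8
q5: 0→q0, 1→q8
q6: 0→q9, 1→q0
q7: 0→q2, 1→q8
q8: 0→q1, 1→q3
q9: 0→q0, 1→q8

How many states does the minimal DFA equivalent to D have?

7

States {q4} cannot be reached from the start state, so discard them.
Start with accepting vs non-accepting: {q5,q7,q9} | {q0,q1,q2,q3,q6,q8}.
Refine {q0,q1,q2,q3,q6,q8} on symbol 0: members go to different blocks, giving {q0,q1,q2,q3,q8} and {q6}.
Refine {q0,q1,q2,q3,q8} on symbol 0: members go to different blocks, giving {q0,q2,q3,q8} and {q1}.
Split {q0,q2,q3,q8} by δ(·,0) → {q0,q3} and {q2,q8}.
Split {q5,q7,q9} by δ(·,0) → {q5,q9} and {q7}.
Split {q0,q3} by δ(·,0) → {q0} and {q3}.
The partition is now stable with 7 blocks: {q5,q9} | {q0} | {q6} | {q1} | {q2,q8} | {q7} | {q3}.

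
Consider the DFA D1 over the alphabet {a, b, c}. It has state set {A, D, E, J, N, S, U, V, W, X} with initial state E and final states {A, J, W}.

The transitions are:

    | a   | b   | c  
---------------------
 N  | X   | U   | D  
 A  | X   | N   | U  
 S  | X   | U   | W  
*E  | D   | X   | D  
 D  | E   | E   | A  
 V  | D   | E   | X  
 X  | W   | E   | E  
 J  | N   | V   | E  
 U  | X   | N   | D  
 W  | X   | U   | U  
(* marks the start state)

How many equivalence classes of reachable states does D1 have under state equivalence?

First remove the unreachable states {J,S,V}; 7 states remain.
P0 = {A,W} | {D,E,N,U,X}.
Refine {D,E,N,U,X} on symbol a: members go to different blocks, giving {D,E,N,U} and {X}.
On input a, block {D,E,N,U} splits into {N,U} and {D,E}.
Refine {D,E} on symbol b: members go to different blocks, giving {E} and {D}.
The partition is now stable with 5 blocks: {A,W} | {N,U} | {X} | {E} | {D}.

5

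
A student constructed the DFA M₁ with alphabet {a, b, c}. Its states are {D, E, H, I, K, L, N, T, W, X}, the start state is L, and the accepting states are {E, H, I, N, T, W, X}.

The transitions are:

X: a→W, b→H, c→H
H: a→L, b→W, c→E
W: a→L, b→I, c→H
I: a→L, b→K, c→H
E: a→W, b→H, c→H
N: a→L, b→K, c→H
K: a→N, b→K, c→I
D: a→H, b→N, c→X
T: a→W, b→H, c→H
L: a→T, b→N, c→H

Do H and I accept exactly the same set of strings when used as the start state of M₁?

No

First remove the unreachable states {D,X}; 8 states remain.
P0 = {E,H,I,N,T,W} | {K,L}.
Refine {E,H,I,N,T,W} on symbol a: members go to different blocks, giving {H,I,N,W} and {E,T}.
On input b, block {H,I,N,W} splits into {H,W} and {I,N}.
Split {H,W} by δ(·,b) → {W} and {H}.
Refine {K,L} on symbol a: members go to different blocks, giving {L} and {K}.
Stable partition: {W} | {L} | {E,T} | {I,N} | {H} | {K} — 6 equivalence classes.
H and I end up in different blocks, so they are distinguishable. For instance, the string 'b' is accepted from only H.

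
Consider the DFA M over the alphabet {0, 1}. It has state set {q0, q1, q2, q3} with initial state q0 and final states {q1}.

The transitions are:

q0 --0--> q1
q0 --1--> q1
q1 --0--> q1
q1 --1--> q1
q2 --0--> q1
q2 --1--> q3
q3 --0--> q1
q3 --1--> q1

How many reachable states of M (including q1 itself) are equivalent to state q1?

1

States {q2,q3} cannot be reached from the start state, so discard them.
Start with accepting vs non-accepting: {q1} | {q0}.
Stable partition: {q1} | {q0} — 2 equivalence classes.
The equivalence class containing q1 is {q1}, of size 1.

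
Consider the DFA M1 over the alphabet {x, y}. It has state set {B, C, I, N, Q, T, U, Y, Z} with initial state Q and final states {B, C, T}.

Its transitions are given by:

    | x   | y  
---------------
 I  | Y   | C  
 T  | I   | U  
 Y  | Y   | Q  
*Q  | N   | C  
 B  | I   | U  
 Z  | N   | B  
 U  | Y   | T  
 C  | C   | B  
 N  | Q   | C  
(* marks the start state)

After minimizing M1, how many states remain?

States {Z} cannot be reached from the start state, so discard them.
Initial partition by acceptance: {B,C,T} | {I,N,Q,U,Y}.
Split {B,C,T} by δ(·,x) → {B,T} and {C}.
Split {I,N,Q,U,Y} by δ(·,y) → {I,N,Q} and {U} and {Y}.
Refine {I,N,Q} on symbol x: members go to different blocks, giving {N,Q} and {I}.
No further refinement is possible. Final partition (6 blocks): {B,T} | {N,Q} | {C} | {U} | {Y} | {I}.

6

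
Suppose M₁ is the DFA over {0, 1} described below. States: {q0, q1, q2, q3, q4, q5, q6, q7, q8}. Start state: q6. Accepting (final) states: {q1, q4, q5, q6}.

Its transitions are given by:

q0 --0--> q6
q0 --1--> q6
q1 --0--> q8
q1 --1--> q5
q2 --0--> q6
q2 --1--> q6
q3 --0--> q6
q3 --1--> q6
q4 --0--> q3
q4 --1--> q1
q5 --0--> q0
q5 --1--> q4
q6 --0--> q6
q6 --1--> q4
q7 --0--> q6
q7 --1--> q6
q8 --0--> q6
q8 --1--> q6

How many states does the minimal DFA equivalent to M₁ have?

Reachable states from the start: {q0,q1,q3,q4,q5,q6,q8}. Unreachable: {q2,q7} — drop them.
Initial partition by acceptance: {q1,q4,q5,q6} | {q0,q3,q8}.
On input 0, block {q1,q4,q5,q6} splits into {q1,q4,q5} and {q6}.
The partition is now stable with 3 blocks: {q1,q4,q5} | {q0,q3,q8} | {q6}.

3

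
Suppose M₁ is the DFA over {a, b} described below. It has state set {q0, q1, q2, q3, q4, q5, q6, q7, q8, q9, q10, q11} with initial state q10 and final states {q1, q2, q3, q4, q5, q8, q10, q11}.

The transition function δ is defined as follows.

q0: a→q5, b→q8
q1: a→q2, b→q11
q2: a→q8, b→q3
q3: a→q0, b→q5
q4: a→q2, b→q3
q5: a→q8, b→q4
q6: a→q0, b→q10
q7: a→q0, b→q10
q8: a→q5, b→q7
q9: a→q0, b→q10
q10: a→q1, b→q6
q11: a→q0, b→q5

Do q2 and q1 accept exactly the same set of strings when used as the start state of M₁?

No

Reachable states from the start: {q0,q1,q2,q3,q4,q5,q6,q7,q8,q10,q11}. Unreachable: {q9} — drop them.
Initial partition by acceptance: {q1,q2,q3,q4,q5,q8,q10,q11} | {q0,q6,q7}.
Refine {q1,q2,q3,q4,q5,q8,q10,q11} on symbol a: members go to different blocks, giving {q1,q2,q4,q5,q8,q10} and {q3,q11}.
Refine {q1,q2,q4,q5,q8,q10} on symbol b: members go to different blocks, giving {q1,q2,q4} and {q8,q10} and {q5}.
Split {q1,q2,q4} by δ(·,a) → {q1,q4} and {q2}.
On input a, block {q0,q6,q7} splits into {q6,q7} and {q0}.
On input a, block {q8,q10} splits into {q8} and {q10}.
No further refinement is possible. Final partition (8 blocks): {q1,q4} | {q6,q7} | {q3,q11} | {q8} | {q5} | {q2} | {q0} | {q10}.
q2 and q1 end up in different blocks, so they are distinguishable. For instance, the string 'ab' is accepted from only q1.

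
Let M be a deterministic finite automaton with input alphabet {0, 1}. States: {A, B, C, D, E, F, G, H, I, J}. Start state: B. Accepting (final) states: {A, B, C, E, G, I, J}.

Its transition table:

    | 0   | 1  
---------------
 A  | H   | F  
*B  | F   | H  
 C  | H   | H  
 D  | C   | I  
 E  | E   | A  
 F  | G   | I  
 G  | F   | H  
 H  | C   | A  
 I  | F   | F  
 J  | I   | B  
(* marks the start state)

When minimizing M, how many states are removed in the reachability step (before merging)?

No path from B leads to D, E, J; the other 7 states are all reachable.

3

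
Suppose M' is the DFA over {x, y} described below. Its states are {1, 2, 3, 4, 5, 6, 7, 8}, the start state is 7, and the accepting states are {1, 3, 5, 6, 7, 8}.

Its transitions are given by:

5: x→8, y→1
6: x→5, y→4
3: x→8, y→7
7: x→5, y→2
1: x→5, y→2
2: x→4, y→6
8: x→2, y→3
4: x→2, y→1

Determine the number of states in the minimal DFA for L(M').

P0 = {1,3,5,6,7,8} | {2,4}.
On input x, block {1,3,5,6,7,8} splits into {1,3,5,6,7} and {8}.
Refine {1,3,5,6,7} on symbol x: members go to different blocks, giving {1,6,7} and {3,5}.
The partition is now stable with 4 blocks: {1,6,7} | {2,4} | {8} | {3,5}.

4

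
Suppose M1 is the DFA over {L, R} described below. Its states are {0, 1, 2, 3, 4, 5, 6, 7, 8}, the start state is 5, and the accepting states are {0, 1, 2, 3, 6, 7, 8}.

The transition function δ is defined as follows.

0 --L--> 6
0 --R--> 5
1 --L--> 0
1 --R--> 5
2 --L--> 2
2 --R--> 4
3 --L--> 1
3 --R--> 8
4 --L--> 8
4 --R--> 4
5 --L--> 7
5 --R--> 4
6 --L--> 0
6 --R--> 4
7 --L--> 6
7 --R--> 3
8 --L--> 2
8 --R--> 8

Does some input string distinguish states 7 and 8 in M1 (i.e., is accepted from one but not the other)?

Initial partition by acceptance: {0,1,2,3,6,7,8} | {4,5}.
Refine {0,1,2,3,6,7,8} on symbol R: members go to different blocks, giving {0,1,2,6} and {3,7,8}.
Stable partition: {0,1,2,6} | {4,5} | {3,7,8} — 3 equivalence classes.
7 and 8 lie in the same block of the stable partition, so they are equivalent — no string distinguishes them.

No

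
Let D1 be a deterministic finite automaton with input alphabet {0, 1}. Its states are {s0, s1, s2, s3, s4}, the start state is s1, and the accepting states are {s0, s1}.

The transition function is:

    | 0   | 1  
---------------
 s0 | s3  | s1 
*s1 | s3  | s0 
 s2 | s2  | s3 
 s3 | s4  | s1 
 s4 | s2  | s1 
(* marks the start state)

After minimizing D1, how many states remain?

P0 = {s0,s1} | {s2,s3,s4}.
Split {s2,s3,s4} by δ(·,1) → {s3,s4} and {s2}.
On input 0, block {s3,s4} splits into {s3} and {s4}.
No further refinement is possible. Final partition (4 blocks): {s0,s1} | {s3} | {s2} | {s4}.

4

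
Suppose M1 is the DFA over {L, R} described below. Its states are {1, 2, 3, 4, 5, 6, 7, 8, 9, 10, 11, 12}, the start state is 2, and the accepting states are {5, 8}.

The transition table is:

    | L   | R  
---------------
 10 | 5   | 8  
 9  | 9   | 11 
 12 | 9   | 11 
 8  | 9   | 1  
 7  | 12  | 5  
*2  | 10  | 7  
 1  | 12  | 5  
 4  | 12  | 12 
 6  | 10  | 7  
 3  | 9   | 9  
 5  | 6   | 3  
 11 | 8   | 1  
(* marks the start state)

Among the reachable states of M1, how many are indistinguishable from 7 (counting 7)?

2

States {4} cannot be reached from the start state, so discard them.
P0 = {5,8} | {1,2,3,6,7,9,10,11,12}.
Split {1,2,3,6,7,9,10,11,12} by δ(·,L) → {1,2,3,6,7,9,12} and {10,11}.
On input L, block {1,2,3,6,7,9,12} splits into {1,3,7,9,12} and {2,6}.
Refine {5,8} on symbol L: members go to different blocks, giving {5} and {8}.
Split {1,3,7,9,12} by δ(·,R) → {1,7} and {9,12} and {3}.
On input L, block {10,11} splits into {10} and {11}.
No further refinement is possible. Final partition (8 blocks): {5} | {1,7} | {10} | {2,6} | {8} | {9,12} | {3} | {11}.
The equivalence class containing 7 is {1,7}, of size 2.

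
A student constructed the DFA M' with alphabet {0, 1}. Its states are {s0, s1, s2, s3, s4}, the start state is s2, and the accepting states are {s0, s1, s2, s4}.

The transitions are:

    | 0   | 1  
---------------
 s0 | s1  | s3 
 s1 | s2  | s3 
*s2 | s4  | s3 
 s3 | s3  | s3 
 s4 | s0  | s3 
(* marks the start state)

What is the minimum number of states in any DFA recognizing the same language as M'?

All states are reachable from the start state.
Start with accepting vs non-accepting: {s0,s1,s2,s4} | {s3}.
Stable partition: {s0,s1,s2,s4} | {s3} — 2 equivalence classes.

2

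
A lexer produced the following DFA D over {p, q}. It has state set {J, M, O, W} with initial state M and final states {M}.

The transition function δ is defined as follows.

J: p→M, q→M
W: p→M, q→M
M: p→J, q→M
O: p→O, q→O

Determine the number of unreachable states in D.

2

Starting at M and following transitions, the reachable set is {J, M}. That leaves O, W unreachable — 2 in total.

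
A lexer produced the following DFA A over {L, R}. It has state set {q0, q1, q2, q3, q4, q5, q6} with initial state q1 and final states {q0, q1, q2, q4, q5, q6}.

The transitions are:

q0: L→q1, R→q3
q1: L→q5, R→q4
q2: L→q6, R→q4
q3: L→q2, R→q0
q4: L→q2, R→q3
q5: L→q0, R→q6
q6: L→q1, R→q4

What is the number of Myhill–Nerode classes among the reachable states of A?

Start with accepting vs non-accepting: {q0,q1,q2,q4,q5,q6} | {q3}.
Split {q0,q1,q2,q4,q5,q6} by δ(·,R) → {q1,q2,q5,q6} and {q0,q4}.
On input L, block {q1,q2,q5,q6} splits into {q1,q2,q6} and {q5}.
Split {q1,q2,q6} by δ(·,L) → {q2,q6} and {q1}.
Refine {q2,q6} on symbol L: members go to different blocks, giving {q2} and {q6}.
Refine {q0,q4} on symbol L: members go to different blocks, giving {q0} and {q4}.
No further refinement is possible. Final partition (7 blocks): {q2} | {q3} | {q0} | {q5} | {q1} | {q6} | {q4}.

7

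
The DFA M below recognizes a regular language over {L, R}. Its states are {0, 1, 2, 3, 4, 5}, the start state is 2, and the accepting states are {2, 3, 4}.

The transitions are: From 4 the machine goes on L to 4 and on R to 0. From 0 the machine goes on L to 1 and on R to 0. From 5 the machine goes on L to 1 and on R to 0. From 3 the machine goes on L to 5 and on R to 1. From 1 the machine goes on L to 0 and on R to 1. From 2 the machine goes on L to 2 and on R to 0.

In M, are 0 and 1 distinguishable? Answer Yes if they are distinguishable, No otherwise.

States {3,4,5} cannot be reached from the start state, so discard them.
P0 = {2} | {0,1}.
The partition is now stable with 2 blocks: {2} | {0,1}.
0 and 1 lie in the same block of the stable partition, so they are equivalent — no string distinguishes them.

No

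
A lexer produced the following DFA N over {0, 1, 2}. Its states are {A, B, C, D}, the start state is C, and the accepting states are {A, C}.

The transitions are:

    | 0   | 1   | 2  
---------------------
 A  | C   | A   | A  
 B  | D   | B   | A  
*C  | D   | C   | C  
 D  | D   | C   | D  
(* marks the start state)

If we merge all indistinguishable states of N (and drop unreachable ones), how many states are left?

Reachable states from the start: {C,D}. Unreachable: {A,B} — drop them.
Initial partition by acceptance: {C} | {D}.
The partition is now stable with 2 blocks: {C} | {D}.

2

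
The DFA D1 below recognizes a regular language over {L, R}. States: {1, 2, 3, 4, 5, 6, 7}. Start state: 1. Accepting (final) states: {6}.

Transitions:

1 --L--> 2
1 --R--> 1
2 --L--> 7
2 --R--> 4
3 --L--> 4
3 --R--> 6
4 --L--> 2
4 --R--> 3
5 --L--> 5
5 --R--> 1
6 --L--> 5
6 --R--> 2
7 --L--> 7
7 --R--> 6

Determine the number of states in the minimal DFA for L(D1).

All states are reachable from the start state.
Start with accepting vs non-accepting: {6} | {1,2,3,4,5,7}.
Refine {1,2,3,4,5,7} on symbol R: members go to different blocks, giving {1,2,4,5} and {3,7}.
On input L, block {1,2,4,5} splits into {1,4,5} and {2}.
On input L, block {1,4,5} splits into {1,4} and {5}.
Split {1,4} by δ(·,R) → {1} and {4}.
On input L, block {3,7} splits into {3} and {7}.
Stable partition: {6} | {1} | {3} | {2} | {5} | {4} | {7} — 7 equivalence classes.

7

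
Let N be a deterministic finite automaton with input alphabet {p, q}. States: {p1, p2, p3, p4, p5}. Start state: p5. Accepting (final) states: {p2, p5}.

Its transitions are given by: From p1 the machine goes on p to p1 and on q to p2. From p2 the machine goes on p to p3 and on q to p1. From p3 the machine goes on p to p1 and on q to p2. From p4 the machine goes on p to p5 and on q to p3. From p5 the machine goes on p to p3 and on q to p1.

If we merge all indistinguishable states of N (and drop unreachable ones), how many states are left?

States {p4} cannot be reached from the start state, so discard them.
P0 = {p2,p5} | {p1,p3}.
Stable partition: {p2,p5} | {p1,p3} — 2 equivalence classes.

2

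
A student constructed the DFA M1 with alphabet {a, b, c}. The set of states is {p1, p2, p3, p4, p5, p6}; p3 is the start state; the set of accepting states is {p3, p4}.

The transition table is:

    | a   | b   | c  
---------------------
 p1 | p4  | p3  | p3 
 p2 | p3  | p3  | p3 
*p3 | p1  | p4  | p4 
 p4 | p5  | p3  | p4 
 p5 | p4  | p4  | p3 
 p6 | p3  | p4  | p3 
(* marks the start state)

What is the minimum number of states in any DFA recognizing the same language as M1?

2

States {p2,p6} cannot be reached from the start state, so discard them.
P0 = {p3,p4} | {p1,p5}.
The partition is now stable with 2 blocks: {p3,p4} | {p1,p5}.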